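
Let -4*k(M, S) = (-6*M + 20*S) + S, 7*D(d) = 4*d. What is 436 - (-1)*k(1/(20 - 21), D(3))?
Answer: 851/2 ≈ 425.50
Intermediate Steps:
D(d) = 4*d/7 (D(d) = (4*d)/7 = 4*d/7)
k(M, S) = -21*S/4 + 3*M/2 (k(M, S) = -((-6*M + 20*S) + S)/4 = -(-6*M + 21*S)/4 = -21*S/4 + 3*M/2)
436 - (-1)*k(1/(20 - 21), D(3)) = 436 - (-1)*(-3*3 + 3/(2*(20 - 21))) = 436 - (-1)*(-21/4*12/7 + (3/2)/(-1)) = 436 - (-1)*(-9 + (3/2)*(-1)) = 436 - (-1)*(-9 - 3/2) = 436 - (-1)*(-21)/2 = 436 - 1*21/2 = 436 - 21/2 = 851/2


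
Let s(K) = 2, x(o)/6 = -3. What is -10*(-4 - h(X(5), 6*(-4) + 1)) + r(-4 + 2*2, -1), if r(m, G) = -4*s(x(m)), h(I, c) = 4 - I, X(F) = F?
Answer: 22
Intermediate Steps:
x(o) = -18 (x(o) = 6*(-3) = -18)
r(m, G) = -8 (r(m, G) = -4*2 = -8)
-10*(-4 - h(X(5), 6*(-4) + 1)) + r(-4 + 2*2, -1) = -10*(-4 - (4 - 1*5)) - 8 = -10*(-4 - (4 - 5)) - 8 = -10*(-4 - 1*(-1)) - 8 = -10*(-4 + 1) - 8 = -10*(-3) - 8 = 30 - 8 = 22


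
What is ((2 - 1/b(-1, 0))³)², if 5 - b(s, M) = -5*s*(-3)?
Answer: 3518743761/64000000 ≈ 54.980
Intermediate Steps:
b(s, M) = 5 - 15*s (b(s, M) = 5 - (-5*s)*(-3) = 5 - 15*s)
((2 - 1/b(-1, 0))³)² = ((2 - 1/(5 - 15*(-1)))³)² = ((2 - 1/(5 + 15))³)² = ((2 - 1/20)³)² = ((39/20)³)² = (59319/8000)² = 3518743761/64000000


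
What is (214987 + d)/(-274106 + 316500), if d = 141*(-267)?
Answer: 88670/21197 ≈ 4.1831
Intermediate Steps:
d = -37647
(214987 + d)/(-274106 + 316500) = (214987 - 37647)/(-274106 + 316500) = 177340/42394 = 177340*(1/42394) = 88670/21197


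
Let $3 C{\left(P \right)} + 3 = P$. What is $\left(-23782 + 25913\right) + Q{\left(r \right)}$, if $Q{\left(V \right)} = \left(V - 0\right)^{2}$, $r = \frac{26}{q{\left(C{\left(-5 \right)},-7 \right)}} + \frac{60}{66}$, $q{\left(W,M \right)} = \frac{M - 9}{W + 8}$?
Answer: $\frac{2386195}{1089} \approx 2191.2$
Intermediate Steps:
$C{\left(P \right)} = -1 + \frac{P}{3}$
$q{\left(W,M \right)} = \frac{-9 + M}{8 + W}$
$r = - \frac{256}{33}$ ($r = \frac{26}{\frac{1}{8 + \left(-1 + \frac{1}{3} \left(-5\right)\right)} \left(-9 - 7\right)} + \frac{60}{66} = \frac{26}{\frac{1}{8 - \frac{8}{3}} \left(-16\right)} + 60 \cdot \frac{1}{66} = \frac{26}{\frac{1}{8 - \frac{8}{3}} \left(-16\right)} + \frac{10}{11} = \frac{26}{\frac{1}{\frac{16}{3}} \left(-16\right)} + \frac{10}{11} = \frac{26}{\frac{3}{16} \left(-16\right)} + \frac{10}{11} = \frac{26}{-3} + \frac{10}{11} = 26 \left(- \frac{1}{3}\right) + \frac{10}{11} = - \frac{26}{3} + \frac{10}{11} = - \frac{256}{33} \approx -7.7576$)
$Q{\left(V \right)} = V^{2}$ ($Q{\left(V \right)} = \left(V + 0\right)^{2} = V^{2}$)
$\left(-23782 + 25913\right) + Q{\left(r \right)} = \left(-23782 + 25913\right) + \left(- \frac{256}{33}\right)^{2} = 2131 + \frac{65536}{1089} = \frac{2386195}{1089}$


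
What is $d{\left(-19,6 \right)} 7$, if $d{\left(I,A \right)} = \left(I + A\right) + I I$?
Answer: $2436$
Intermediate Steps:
$d{\left(I,A \right)} = A + I + I^{2}$ ($d{\left(I,A \right)} = \left(A + I\right) + I^{2} = A + I + I^{2}$)
$d{\left(-19,6 \right)} 7 = \left(6 - 19 + \left(-19\right)^{2}\right) 7 = \left(6 - 19 + 361\right) 7 = 348 \cdot 7 = 2436$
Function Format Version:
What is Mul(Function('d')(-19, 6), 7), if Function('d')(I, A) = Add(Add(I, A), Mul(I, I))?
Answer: 2436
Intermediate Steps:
Function('d')(I, A) = Add(A, I, Pow(I, 2)) (Function('d')(I, A) = Add(Add(A, I), Pow(I, 2)) = Add(A, I, Pow(I, 2)))
Mul(Function('d')(-19, 6), 7) = Mul(Add(6, -19, Pow(-19, 2)), 7) = Mul(Add(6, -19, 361), 7) = Mul(348, 7) = 2436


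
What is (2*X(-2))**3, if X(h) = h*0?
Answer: 0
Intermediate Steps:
X(h) = 0
(2*X(-2))**3 = (2*0)**3 = 0**3 = 0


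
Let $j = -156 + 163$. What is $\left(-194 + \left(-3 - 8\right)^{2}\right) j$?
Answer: $-511$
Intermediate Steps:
$j = 7$
$\left(-194 + \left(-3 - 8\right)^{2}\right) j = \left(-194 + \left(-3 - 8\right)^{2}\right) 7 = \left(-194 + \left(-11\right)^{2}\right) 7 = \left(-194 + 121\right) 7 = \left(-73\right) 7 = -511$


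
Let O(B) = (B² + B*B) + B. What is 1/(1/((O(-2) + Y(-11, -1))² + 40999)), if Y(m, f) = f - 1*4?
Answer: 41000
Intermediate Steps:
O(B) = B + 2*B² (O(B) = (B² + B²) + B = 2*B² + B = B + 2*B²)
Y(m, f) = -4 + f (Y(m, f) = f - 4 = -4 + f)
1/(1/((O(-2) + Y(-11, -1))² + 40999)) = 1/(1/((-2*(1 + 2*(-2)) + (-4 - 1))² + 40999)) = 1/(1/((-2*(1 - 4) - 5)² + 40999)) = 1/(1/((-2*(-3) - 5)² + 40999)) = 1/(1/((6 - 5)² + 40999)) = 1/(1/(1² + 40999)) = 1/(1/(1 + 40999)) = 1/(1/41000) = 41000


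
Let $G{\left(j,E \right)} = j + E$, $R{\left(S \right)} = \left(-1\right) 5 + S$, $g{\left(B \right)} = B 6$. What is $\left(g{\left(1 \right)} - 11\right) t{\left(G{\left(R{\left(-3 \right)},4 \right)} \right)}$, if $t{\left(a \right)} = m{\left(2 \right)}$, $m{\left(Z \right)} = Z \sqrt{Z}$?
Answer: $- 10 \sqrt{2} \approx -14.142$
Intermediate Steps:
$g{\left(B \right)} = 6 B$
$R{\left(S \right)} = -5 + S$
$G{\left(j,E \right)} = E + j$
$m{\left(Z \right)} = Z^{\frac{3}{2}}$
$t{\left(a \right)} = 2 \sqrt{2}$ ($t{\left(a \right)} = 2^{\frac{3}{2}} = 2 \sqrt{2}$)
$\left(g{\left(1 \right)} - 11\right) t{\left(G{\left(R{\left(-3 \right)},4 \right)} \right)} = \left(6 \cdot 1 - 11\right) 2 \sqrt{2} = \left(6 - 11\right) 2 \sqrt{2} = - 5 \cdot 2 \sqrt{2} = - 10 \sqrt{2}$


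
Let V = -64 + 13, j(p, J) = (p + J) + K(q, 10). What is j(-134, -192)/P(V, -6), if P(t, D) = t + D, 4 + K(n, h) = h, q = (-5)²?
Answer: 320/57 ≈ 5.6140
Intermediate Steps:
q = 25
K(n, h) = -4 + h
j(p, J) = 6 + J + p (j(p, J) = (p + J) + (-4 + 10) = (J + p) + 6 = 6 + J + p)
V = -51
P(t, D) = D + t
j(-134, -192)/P(V, -6) = (6 - 192 - 134)/(-6 - 51) = -320/(-57) = -320*(-1/57) = 320/57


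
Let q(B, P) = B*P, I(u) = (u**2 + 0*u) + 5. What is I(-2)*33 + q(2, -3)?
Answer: 291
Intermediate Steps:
I(u) = 5 + u**2 (I(u) = (u**2 + 0) + 5 = u**2 + 5 = 5 + u**2)
I(-2)*33 + q(2, -3) = (5 + (-2)**2)*33 + 2*(-3) = (5 + 4)*33 - 6 = 9*33 - 6 = 297 - 6 = 291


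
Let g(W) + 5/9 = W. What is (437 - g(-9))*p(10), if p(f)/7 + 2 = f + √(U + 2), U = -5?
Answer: 225064/9 + 28133*I*√3/9 ≈ 25007.0 + 5414.2*I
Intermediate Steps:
g(W) = -5/9 + W
p(f) = -14 + 7*f + 7*I*√3 (p(f) = -14 + 7*(f + √(-5 + 2)) = -14 + 7*(f + √(-3)) = -14 + 7*(f + I*√3) = -14 + (7*f + 7*I*√3) = -14 + 7*f + 7*I*√3)
(437 - g(-9))*p(10) = (437 - (-5/9 - 9))*(-14 + 7*10 + 7*I*√3) = (437 - 1*(-86/9))*(-14 + 70 + 7*I*√3) = (437 + 86/9)*(56 + 7*I*√3) = 4019*(56 + 7*I*√3)/9 = 225064/9 + 28133*I*√3/9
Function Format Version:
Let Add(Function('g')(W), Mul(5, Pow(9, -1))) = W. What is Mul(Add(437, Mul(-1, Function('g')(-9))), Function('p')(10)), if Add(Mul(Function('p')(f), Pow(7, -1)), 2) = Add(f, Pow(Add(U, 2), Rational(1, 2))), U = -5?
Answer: Add(Rational(225064, 9), Mul(Rational(28133, 9), I, Pow(3, Rational(1, 2)))) ≈ Add(25007., Mul(5414.2, I))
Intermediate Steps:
Function('g')(W) = Add(Rational(-5, 9), W)
Function('p')(f) = Add(-14, Mul(7, f), Mul(7, I, Pow(3, Rational(1, 2)))) (Function('p')(f) = Add(-14, Mul(7, Add(f, Pow(Add(-5, 2), Rational(1, 2))))) = Add(-14, Mul(7, Add(f, Pow(-3, Rational(1, 2))))) = Add(-14, Mul(7, Add(f, Mul(I, Pow(3, Rational(1, 2)))))) = Add(-14, Add(Mul(7, f), Mul(7, I, Pow(3, Rational(1, 2))))) = Add(-14, Mul(7, f), Mul(7, I, Pow(3, Rational(1, 2)))))
Mul(Add(437, Mul(-1, Function('g')(-9))), Function('p')(10)) = Mul(Add(437, Mul(-1, Add(Rational(-5, 9), -9))), Add(-14, Mul(7, 10), Mul(7, I, Pow(3, Rational(1, 2))))) = Mul(Add(437, Mul(-1, Rational(-86, 9))), Add(-14, 70, Mul(7, I, Pow(3, Rational(1, 2))))) = Mul(Add(437, Rational(86, 9)), Add(56, Mul(7, I, Pow(3, Rational(1, 2))))) = Mul(Rational(4019, 9), Add(56, Mul(7, I, Pow(3, Rational(1, 2))))) = Add(Rational(225064, 9), Mul(Rational(28133, 9), I, Pow(3, Rational(1, 2))))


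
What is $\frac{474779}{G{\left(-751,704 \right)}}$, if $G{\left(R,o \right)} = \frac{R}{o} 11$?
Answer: $- \frac{30385856}{751} \approx -40461.0$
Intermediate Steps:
$G{\left(R,o \right)} = \frac{11 R}{o}$
$\frac{474779}{G{\left(-751,704 \right)}} = \frac{474779}{11 \left(-751\right) \frac{1}{704}} = \frac{474779}{- \frac{751}{64}} = 474779 \left(- \frac{64}{751}\right) = - \frac{30385856}{751}$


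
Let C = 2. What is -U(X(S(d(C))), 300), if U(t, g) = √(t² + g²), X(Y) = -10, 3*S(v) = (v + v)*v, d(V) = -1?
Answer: -10*√901 ≈ -300.17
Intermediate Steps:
S(v) = 2*v²/3 (S(v) = ((v + v)*v)/3 = ((2*v)*v)/3 = (2*v²)/3 = 2*v²/3)
U(t, g) = √(g² + t²)
-U(X(S(d(C))), 300) = -√(300² + (-10)²) = -√(90000 + 100) = -√90100 = -10*√901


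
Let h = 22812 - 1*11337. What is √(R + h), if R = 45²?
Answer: 30*√15 ≈ 116.19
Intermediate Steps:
R = 2025
h = 11475 (h = 22812 - 11337 = 11475)
√(R + h) = √(2025 + 11475) = √13500 = 30*√15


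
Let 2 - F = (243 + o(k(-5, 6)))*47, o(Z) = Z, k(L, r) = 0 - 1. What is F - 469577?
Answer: -480949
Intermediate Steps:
k(L, r) = -1
F = -11372 (F = 2 - (243 - 1)*47 = 2 - 242*47 = 2 - 1*11374 = 2 - 11374 = -11372)
F - 469577 = -11372 - 469577 = -480949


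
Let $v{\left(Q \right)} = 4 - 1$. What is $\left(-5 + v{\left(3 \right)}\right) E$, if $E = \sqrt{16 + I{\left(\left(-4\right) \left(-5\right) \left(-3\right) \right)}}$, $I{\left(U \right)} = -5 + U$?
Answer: $- 14 i \approx - 14.0 i$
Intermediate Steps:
$E = 7 i$ ($E = \sqrt{16 + \left(-5 + \left(-4\right) \left(-5\right) \left(-3\right)\right)} = \sqrt{16 + \left(-5 + 20 \left(-3\right)\right)} = \sqrt{16 - 65} = \sqrt{-49} = 7 i \approx 7.0 i$)
$v{\left(Q \right)} = 3$
$\left(-5 + v{\left(3 \right)}\right) E = \left(-5 + 3\right) 7 i = - 2 \cdot 7 i = - 14 i$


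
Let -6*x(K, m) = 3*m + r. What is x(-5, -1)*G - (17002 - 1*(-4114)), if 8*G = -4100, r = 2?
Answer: -254417/12 ≈ -21201.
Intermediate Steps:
G = -1025/2 (G = (⅛)*(-4100) = -1025/2 ≈ -512.50)
x(K, m) = -⅓ - m/2 (x(K, m) = -(3*m + 2)/6 = -(2 + 3*m)/6 = -⅓ - m/2)
x(-5, -1)*G - (17002 - 1*(-4114)) = (-⅓ - ½*(-1))*(-1025/2) - (17002 - 1*(-4114)) = (-⅓ + ½)*(-1025/2) - (17002 + 4114) = (⅙)*(-1025/2) - 1*21116 = -1025/12 - 21116 = -254417/12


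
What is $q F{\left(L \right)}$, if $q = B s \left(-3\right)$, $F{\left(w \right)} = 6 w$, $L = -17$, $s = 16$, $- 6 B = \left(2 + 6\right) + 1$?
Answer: $-7344$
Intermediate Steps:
$B = - \frac{3}{2}$ ($B = - \frac{\left(2 + 6\right) + 1}{6} = - \frac{8 + 1}{6} = \left(- \frac{1}{6}\right) 9 = - \frac{3}{2} \approx -1.5$)
$q = 72$ ($q = \left(- \frac{3}{2}\right) 16 \left(-3\right) = \left(-24\right) \left(-3\right) = 72$)
$q F{\left(L \right)} = 72 \cdot 6 \left(-17\right) = 72 \left(-102\right) = -7344$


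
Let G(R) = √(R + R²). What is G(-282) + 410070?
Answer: 410070 + √79242 ≈ 4.1035e+5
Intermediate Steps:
G(-282) + 410070 = √(-282*(1 - 282)) + 410070 = √(-282*(-281)) + 410070 = √79242 + 410070 = 410070 + √79242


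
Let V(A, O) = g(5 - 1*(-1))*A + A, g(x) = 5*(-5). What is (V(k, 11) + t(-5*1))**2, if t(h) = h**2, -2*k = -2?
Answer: 1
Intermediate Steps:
k = 1 (k = -1/2*(-2) = 1)
g(x) = -25
V(A, O) = -24*A (V(A, O) = -25*A + A = -24*A)
(V(k, 11) + t(-5*1))**2 = (-24*1 + (-5*1)**2)**2 = (-24 + (-5)**2)**2 = (-24 + 25)**2 = 1**2 = 1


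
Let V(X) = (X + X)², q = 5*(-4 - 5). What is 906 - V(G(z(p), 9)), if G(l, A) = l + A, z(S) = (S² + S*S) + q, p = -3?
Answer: -390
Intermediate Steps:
q = -45 (q = 5*(-9) = -45)
z(S) = -45 + 2*S² (z(S) = (S² + S*S) - 45 = (S² + S²) - 45 = 2*S² - 45 = -45 + 2*S²)
G(l, A) = A + l
V(X) = 4*X² (V(X) = (2*X)² = 4*X²)
906 - V(G(z(p), 9)) = 906 - 4*(9 + (-45 + 2*(-3)²))² = 906 - 4*(9 + (-45 + 2*9))² = 906 - 4*(9 + (-45 + 18))² = 906 - 4*(9 - 27)² = 906 - 4*(-18)² = 906 - 4*324 = 906 - 1*1296 = 906 - 1296 = -390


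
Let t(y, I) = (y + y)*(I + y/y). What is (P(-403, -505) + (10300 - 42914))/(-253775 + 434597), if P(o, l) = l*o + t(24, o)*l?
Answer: 3305127/60274 ≈ 54.835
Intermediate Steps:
t(y, I) = 2*y*(1 + I) (t(y, I) = (2*y)*(I + 1) = (2*y)*(1 + I) = 2*y*(1 + I))
P(o, l) = l*o + l*(48 + 48*o) (P(o, l) = l*o + (2*24*(1 + o))*l = l*o + (48 + 48*o)*l = l*o + l*(48 + 48*o))
(P(-403, -505) + (10300 - 42914))/(-253775 + 434597) = (-505*(48 + 49*(-403)) + (10300 - 42914))/(-253775 + 434597) = (-505*(48 - 19747) - 32614)/180822 = (-505*(-19699) - 32614)*(1/180822) = (9947995 - 32614)*(1/180822) = 9915381*(1/180822) = 3305127/60274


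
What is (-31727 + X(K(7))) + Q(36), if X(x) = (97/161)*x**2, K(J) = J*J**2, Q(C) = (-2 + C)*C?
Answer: 928710/23 ≈ 40379.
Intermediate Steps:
Q(C) = C*(-2 + C)
K(J) = J**3
X(x) = 97*x**2/161 (X(x) = (97*(1/161))*x**2 = 97*x**2/161)
(-31727 + X(K(7))) + Q(36) = (-31727 + 97*(7**3)**2/161) + 36*(-2 + 36) = (-31727 + (97/161)*343**2) + 36*34 = (-31727 + (97/161)*117649) + 1224 = (-31727 + 1630279/23) + 1224 = 900558/23 + 1224 = 928710/23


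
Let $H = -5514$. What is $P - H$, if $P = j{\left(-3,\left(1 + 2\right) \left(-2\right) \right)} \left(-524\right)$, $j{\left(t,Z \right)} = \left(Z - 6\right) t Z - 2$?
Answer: $119746$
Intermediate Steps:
$j{\left(t,Z \right)} = -2 + Z t \left(-6 + Z\right)$ ($j{\left(t,Z \right)} = \left(Z - 6\right) t Z - 2 = \left(-6 + Z\right) t Z - 2 = t \left(-6 + Z\right) Z - 2 = Z t \left(-6 + Z\right) - 2 = -2 + Z t \left(-6 + Z\right)$)
$P = 114232$ ($P = \left(-2 - 3 \left(\left(1 + 2\right) \left(-2\right)\right)^{2} - 6 \left(1 + 2\right) \left(-2\right) \left(-3\right)\right) \left(-524\right) = \left(-2 - 3 \left(3 \left(-2\right)\right)^{2} - 6 \cdot 3 \left(-2\right) \left(-3\right)\right) \left(-524\right) = \left(-2 - 3 \left(-6\right)^{2} - \left(-36\right) \left(-3\right)\right) \left(-524\right) = \left(-2 - 108 - 108\right) \left(-524\right) = \left(-218\right) \left(-524\right) = 114232$)
$P - H = 114232 - -5514 = 114232 + 5514 = 119746$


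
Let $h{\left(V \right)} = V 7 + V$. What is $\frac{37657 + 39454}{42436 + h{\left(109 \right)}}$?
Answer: $\frac{77111}{43308} \approx 1.7805$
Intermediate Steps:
$h{\left(V \right)} = 8 V$ ($h{\left(V \right)} = 7 V + V = 8 V$)
$\frac{37657 + 39454}{42436 + h{\left(109 \right)}} = \frac{37657 + 39454}{42436 + 8 \cdot 109} = \frac{77111}{42436 + 872} = \frac{77111}{43308}$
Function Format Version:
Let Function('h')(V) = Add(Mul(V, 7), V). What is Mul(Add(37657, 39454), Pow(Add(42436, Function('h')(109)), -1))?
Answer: Rational(77111, 43308) ≈ 1.7805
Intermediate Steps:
Function('h')(V) = Mul(8, V) (Function('h')(V) = Add(Mul(7, V), V) = Mul(8, V))
Mul(Add(37657, 39454), Pow(Add(42436, Function('h')(109)), -1)) = Mul(Add(37657, 39454), Pow(Add(42436, Mul(8, 109)), -1)) = Mul(77111, Pow(Add(42436, 872), -1)) = Mul(77111, Pow(43308, -1)) = Mul(77111, Rational(1, 43308)) = Rational(77111, 43308)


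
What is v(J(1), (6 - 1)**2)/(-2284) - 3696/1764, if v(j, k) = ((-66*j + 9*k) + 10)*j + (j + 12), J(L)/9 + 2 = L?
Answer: 28061/23982 ≈ 1.1701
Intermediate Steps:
J(L) = -18 + 9*L
v(j, k) = 12 + j + j*(10 - 66*j + 9*k) (v(j, k) = (10 - 66*j + 9*k)*j + (12 + j) = j*(10 - 66*j + 9*k) + (12 + j) = 12 + j + j*(10 - 66*j + 9*k))
v(J(1), (6 - 1)**2)/(-2284) - 3696/1764 = (12 - 66*(-18 + 9*1)**2 + 11*(-18 + 9*1) + 9*(-18 + 9*1)*(6 - 1)**2)/(-2284) - 3696/1764 = (12 - 66*(-18 + 9)**2 + 11*(-18 + 9) + 9*(-18 + 9)*5**2)*(-1/2284) - 3696*1/1764 = (12 - 66*(-9)**2 + 11*(-9) + 9*(-9)*25)*(-1/2284) - 44/21 = (12 - 66*81 - 99 - 2025)*(-1/2284) - 44/21 = (12 - 5346 - 99 - 2025)*(-1/2284) - 44/21 = -7458*(-1/2284) - 44/21 = 3729/1142 - 44/21 = 28061/23982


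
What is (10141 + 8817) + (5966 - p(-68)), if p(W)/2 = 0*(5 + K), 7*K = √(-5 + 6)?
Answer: 24924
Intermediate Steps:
K = ⅐ (K = √(-5 + 6)/7 = √1/7 = (⅐)*1 = ⅐ ≈ 0.14286)
p(W) = 0 (p(W) = 2*(0*(5 + ⅐)) = 2*(0*(36/7)) = 2*0 = 0)
(10141 + 8817) + (5966 - p(-68)) = (10141 + 8817) + (5966 - 1*0) = 18958 + (5966 + 0) = 18958 + 5966 = 24924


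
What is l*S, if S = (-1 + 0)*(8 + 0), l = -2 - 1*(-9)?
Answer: -56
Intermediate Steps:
l = 7 (l = -2 + 9 = 7)
S = -8 (S = -1*8 = -8)
l*S = 7*(-8) = -56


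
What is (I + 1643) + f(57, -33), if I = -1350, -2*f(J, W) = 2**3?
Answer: 289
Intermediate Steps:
f(J, W) = -4 (f(J, W) = -1/2*2**3 = -1/2*8 = -4)
(I + 1643) + f(57, -33) = (-1350 + 1643) - 4 = 293 - 4 = 289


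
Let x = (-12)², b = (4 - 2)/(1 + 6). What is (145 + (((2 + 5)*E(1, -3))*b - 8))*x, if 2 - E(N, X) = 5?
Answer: 18864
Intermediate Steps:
b = 2/7 ≈ 0.28571
E(N, X) = -3 (E(N, X) = 2 - 1*5 = 2 - 5 = -3)
x = 144
(145 + (((2 + 5)*E(1, -3))*b - 8))*x = (145 + (((2 + 5)*(-3))*(2/7) - 8))*144 = (145 + ((7*(-3))*(2/7) - 8))*144 = (145 + (-21*2/7 - 8))*144 = (145 + (-6 - 8))*144 = (145 - 14)*144 = 131*144 = 18864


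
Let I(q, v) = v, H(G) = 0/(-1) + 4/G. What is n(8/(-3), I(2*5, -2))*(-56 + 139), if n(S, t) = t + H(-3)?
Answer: -830/3 ≈ -276.67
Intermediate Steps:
H(G) = 4/G (H(G) = 0*(-1) + 4/G = 0 + 4/G = 4/G)
n(S, t) = -4/3 + t (n(S, t) = t + 4/(-3) = t + 4*(-⅓) = t - 4/3 = -4/3 + t)
n(8/(-3), I(2*5, -2))*(-56 + 139) = (-4/3 - 2)*(-56 + 139) = -10/3*83 = -830/3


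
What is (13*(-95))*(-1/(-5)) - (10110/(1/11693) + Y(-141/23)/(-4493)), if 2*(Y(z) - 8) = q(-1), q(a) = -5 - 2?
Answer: -1062293262313/8986 ≈ -1.1822e+8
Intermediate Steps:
q(a) = -7
Y(z) = 9/2 (Y(z) = 8 + (1/2)*(-7) = 8 - 7/2 = 9/2)
(13*(-95))*(-1/(-5)) - (10110/(1/11693) + Y(-141/23)/(-4493)) = (13*(-95))*(-1/(-5)) - (10110/(1/11693) + (9/2)/(-4493)) = -(-1235)*(-1)/5 - (10110/(1/11693) + (9/2)*(-1/4493)) = -1235*1/5 - (10110*11693 - 9/8986) = -247 - (118216230 - 9/8986) = -247 - 1*1062291042771/8986 = -247 - 1062291042771/8986 = -1062293262313/8986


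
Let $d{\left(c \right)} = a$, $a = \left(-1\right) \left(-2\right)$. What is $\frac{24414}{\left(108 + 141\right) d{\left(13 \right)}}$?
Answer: $\frac{4069}{83} \approx 49.024$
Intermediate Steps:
$a = 2$
$d{\left(c \right)} = 2$
$\frac{24414}{\left(108 + 141\right) d{\left(13 \right)}} = \frac{24414}{\left(108 + 141\right) 2} = \frac{24414}{249 \cdot 2} = \frac{24414}{498} = 24414 \cdot \frac{1}{498} = \frac{4069}{83}$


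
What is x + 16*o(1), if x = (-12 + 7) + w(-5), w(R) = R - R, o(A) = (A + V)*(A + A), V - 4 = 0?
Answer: 155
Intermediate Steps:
V = 4 (V = 4 + 0 = 4)
o(A) = 2*A*(4 + A) (o(A) = (A + 4)*(A + A) = (4 + A)*(2*A) = 2*A*(4 + A))
w(R) = 0
x = -5 (x = (-12 + 7) + 0 = -5 + 0 = -5)
x + 16*o(1) = -5 + 16*(2*1*(4 + 1)) = -5 + 16*(2*1*5) = -5 + 16*10 = -5 + 160 = 155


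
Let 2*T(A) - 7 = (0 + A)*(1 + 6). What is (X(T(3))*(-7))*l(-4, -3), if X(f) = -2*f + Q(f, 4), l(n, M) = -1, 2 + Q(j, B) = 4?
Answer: -182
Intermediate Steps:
Q(j, B) = 2 (Q(j, B) = -2 + 4 = 2)
T(A) = 7/2 + 7*A/2 (T(A) = 7/2 + ((0 + A)*(1 + 6))/2 = 7/2 + (A*7)/2 = 7/2 + (7*A)/2 = 7/2 + 7*A/2)
X(f) = 2 - 2*f (X(f) = -2*f + 2 = 2 - 2*f)
(X(T(3))*(-7))*l(-4, -3) = ((2 - 2*(7/2 + (7/2)*3))*(-7))*(-1) = ((2 - 2*(7/2 + 21/2))*(-7))*(-1) = ((2 - 2*14)*(-7))*(-1) = ((2 - 28)*(-7))*(-1) = -26*(-7)*(-1) = 182*(-1) = -182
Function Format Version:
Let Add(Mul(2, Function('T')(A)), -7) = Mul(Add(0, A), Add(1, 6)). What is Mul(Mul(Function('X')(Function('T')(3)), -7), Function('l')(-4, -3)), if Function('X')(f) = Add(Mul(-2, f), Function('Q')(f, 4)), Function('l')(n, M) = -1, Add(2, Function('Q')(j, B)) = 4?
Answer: -182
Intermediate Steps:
Function('Q')(j, B) = 2 (Function('Q')(j, B) = Add(-2, 4) = 2)
Function('T')(A) = Add(Rational(7, 2), Mul(Rational(7, 2), A)) (Function('T')(A) = Add(Rational(7, 2), Mul(Rational(1, 2), Mul(Add(0, A), Add(1, 6)))) = Add(Rational(7, 2), Mul(Rational(1, 2), Mul(A, 7))) = Add(Rational(7, 2), Mul(Rational(1, 2), Mul(7, A))) = Add(Rational(7, 2), Mul(Rational(7, 2), A)))
Function('X')(f) = Add(2, Mul(-2, f)) (Function('X')(f) = Add(Mul(-2, f), 2) = Add(2, Mul(-2, f)))
Mul(Mul(Function('X')(Function('T')(3)), -7), Function('l')(-4, -3)) = Mul(Mul(Add(2, Mul(-2, Add(Rational(7, 2), Mul(Rational(7, 2), 3)))), -7), -1) = Mul(Mul(Add(2, Mul(-2, Add(Rational(7, 2), Rational(21, 2)))), -7), -1) = Mul(Mul(Add(2, Mul(-2, 14)), -7), -1) = Mul(Mul(Add(2, -28), -7), -1) = Mul(Mul(-26, -7), -1) = Mul(182, -1) = -182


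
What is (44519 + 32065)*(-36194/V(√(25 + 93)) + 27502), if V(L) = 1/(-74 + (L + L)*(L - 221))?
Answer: -446938556784 + 1225171532832*√118 ≈ 1.2862e+13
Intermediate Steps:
V(L) = 1/(-74 + 2*L*(-221 + L)) (V(L) = 1/(-74 + (2*L)*(-221 + L)) = 1/(-74 + 2*L*(-221 + L)))
(44519 + 32065)*(-36194/V(√(25 + 93)) + 27502) = (44519 + 32065)*(-(5863428 - 15997748*√(25 + 93)) + 27502) = 76584*(-(5863428 - 15997748*√118) + 27502) = 76584*(-36194*(162 - 442*√118) + 27502) = 76584*((-5863428 + 15997748*√118) + 27502) = 76584*(-5835926 + 15997748*√118) = -446938556784 + 1225171532832*√118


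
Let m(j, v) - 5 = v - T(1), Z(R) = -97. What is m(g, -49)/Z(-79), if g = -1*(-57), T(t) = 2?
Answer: 46/97 ≈ 0.47423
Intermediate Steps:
g = 57
m(j, v) = 3 + v (m(j, v) = 5 + (v - 1*2) = 5 + (v - 2) = 5 + (-2 + v) = 3 + v)
m(g, -49)/Z(-79) = (3 - 49)/(-97) = -46*(-1/97) = 46/97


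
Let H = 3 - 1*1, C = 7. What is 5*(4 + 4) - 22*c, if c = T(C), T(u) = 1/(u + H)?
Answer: 338/9 ≈ 37.556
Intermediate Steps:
H = 2 (H = 3 - 1 = 2)
T(u) = 1/(2 + u) (T(u) = 1/(u + 2) = 1/(2 + u))
c = ⅑ (c = 1/(2 + 7) = 1/9 = ⅑ ≈ 0.11111)
5*(4 + 4) - 22*c = 5*(4 + 4) - 22*⅑ = 5*8 - 22/9 = 40 - 22/9 = 338/9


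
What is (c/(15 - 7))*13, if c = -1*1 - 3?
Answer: -13/2 ≈ -6.5000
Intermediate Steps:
c = -4 (c = -1 - 3 = -4)
(c/(15 - 7))*13 = -4/(15 - 7)*13 = -4/8*13 = -4*⅛*13 = -½*13 = -13/2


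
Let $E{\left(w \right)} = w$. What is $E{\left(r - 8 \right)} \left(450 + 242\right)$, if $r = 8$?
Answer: $0$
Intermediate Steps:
$E{\left(r - 8 \right)} \left(450 + 242\right) = \left(8 - 8\right) \left(450 + 242\right) = 0 \cdot 692 = 0$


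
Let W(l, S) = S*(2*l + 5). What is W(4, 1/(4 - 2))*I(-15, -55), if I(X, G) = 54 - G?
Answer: 1417/2 ≈ 708.50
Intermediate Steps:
W(l, S) = S*(5 + 2*l)
W(4, 1/(4 - 2))*I(-15, -55) = ((5 + 2*4)/(4 - 2))*(54 - 1*(-55)) = ((5 + 8)/2)*(54 + 55) = ((½)*13)*109 = (13/2)*109 = 1417/2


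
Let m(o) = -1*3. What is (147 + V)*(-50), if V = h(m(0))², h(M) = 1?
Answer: -7400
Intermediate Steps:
m(o) = -3
V = 1 (V = 1² = 1)
(147 + V)*(-50) = (147 + 1)*(-50) = 148*(-50) = -7400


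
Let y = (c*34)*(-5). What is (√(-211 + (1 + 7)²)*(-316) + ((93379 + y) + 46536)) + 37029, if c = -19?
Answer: 180174 - 2212*I*√3 ≈ 1.8017e+5 - 3831.3*I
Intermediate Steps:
y = 3230 (y = -19*34*(-5) = -646*(-5) = 3230)
(√(-211 + (1 + 7)²)*(-316) + ((93379 + y) + 46536)) + 37029 = (√(-211 + (1 + 7)²)*(-316) + ((93379 + 3230) + 46536)) + 37029 = (√(-211 + 8²)*(-316) + (96609 + 46536)) + 37029 = (√(-211 + 64)*(-316) + 143145) + 37029 = (√(-147)*(-316) + 143145) + 37029 = ((7*I*√3)*(-316) + 143145) + 37029 = (-2212*I*√3 + 143145) + 37029 = (143145 - 2212*I*√3) + 37029 = 180174 - 2212*I*√3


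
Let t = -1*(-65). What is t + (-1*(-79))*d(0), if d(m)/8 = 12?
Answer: 7649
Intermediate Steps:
d(m) = 96 (d(m) = 8*12 = 96)
t = 65
t + (-1*(-79))*d(0) = 65 - 1*(-79)*96 = 65 + 79*96 = 65 + 7584 = 7649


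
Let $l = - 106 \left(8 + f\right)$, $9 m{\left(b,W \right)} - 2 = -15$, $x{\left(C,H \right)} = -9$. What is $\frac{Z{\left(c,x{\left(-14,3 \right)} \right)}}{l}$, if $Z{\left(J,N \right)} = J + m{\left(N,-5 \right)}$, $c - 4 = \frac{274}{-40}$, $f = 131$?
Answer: $\frac{773}{2652120} \approx 0.00029146$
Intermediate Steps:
$m{\left(b,W \right)} = - \frac{13}{9}$ ($m{\left(b,W \right)} = \frac{2}{9} + \frac{1}{9} \left(-15\right) = \frac{2}{9} - \frac{5}{3} = - \frac{13}{9}$)
$l = -14734$ ($l = - 106 \left(8 + 131\right) = \left(-106\right) 139 = -14734$)
$c = - \frac{57}{20}$ ($c = 4 + \frac{274}{-40} = 4 + 274 \left(- \frac{1}{40}\right) = 4 - \frac{137}{20} = - \frac{57}{20} \approx -2.85$)
$Z{\left(J,N \right)} = - \frac{13}{9} + J$ ($Z{\left(J,N \right)} = J - \frac{13}{9} = - \frac{13}{9} + J$)
$\frac{Z{\left(c,x{\left(-14,3 \right)} \right)}}{l} = \frac{- \frac{13}{9} - \frac{57}{20}}{-14734} = \left(- \frac{773}{180}\right) \left(- \frac{1}{14734}\right) = \frac{773}{2652120}$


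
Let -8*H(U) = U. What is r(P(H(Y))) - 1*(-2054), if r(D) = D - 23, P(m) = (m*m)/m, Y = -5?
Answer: 16253/8 ≈ 2031.6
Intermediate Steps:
H(U) = -U/8
P(m) = m (P(m) = m²/m = m)
r(D) = -23 + D
r(P(H(Y))) - 1*(-2054) = (-23 - ⅛*(-5)) - 1*(-2054) = (-23 + 5/8) + 2054 = -179/8 + 2054 = 16253/8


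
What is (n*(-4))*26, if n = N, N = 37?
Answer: -3848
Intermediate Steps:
n = 37
(n*(-4))*26 = (37*(-4))*26 = -148*26 = -3848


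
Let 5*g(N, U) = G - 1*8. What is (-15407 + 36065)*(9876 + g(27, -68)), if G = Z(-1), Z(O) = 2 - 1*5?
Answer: 1019864802/5 ≈ 2.0397e+8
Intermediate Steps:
Z(O) = -3 (Z(O) = 2 - 5 = -3)
G = -3
g(N, U) = -11/5 (g(N, U) = (-3 - 1*8)/5 = (-3 - 8)/5 = (1/5)*(-11) = -11/5)
(-15407 + 36065)*(9876 + g(27, -68)) = (-15407 + 36065)*(9876 - 11/5) = 20658*(49369/5) = 1019864802/5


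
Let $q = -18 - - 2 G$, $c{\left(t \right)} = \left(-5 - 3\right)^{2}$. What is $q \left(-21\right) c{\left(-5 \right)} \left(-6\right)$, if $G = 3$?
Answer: $-96768$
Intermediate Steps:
$c{\left(t \right)} = 64$ ($c{\left(t \right)} = \left(-8\right)^{2} = 64$)
$q = -12$ ($q = -18 - \left(-2\right) 3 = -18 - -6 = -18 + 6 = -12$)
$q \left(-21\right) c{\left(-5 \right)} \left(-6\right) = \left(-12\right) \left(-21\right) 64 \left(-6\right) = 252 \left(-384\right) = -96768$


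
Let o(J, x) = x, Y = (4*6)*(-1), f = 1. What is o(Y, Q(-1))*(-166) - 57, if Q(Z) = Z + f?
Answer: -57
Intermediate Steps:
Y = -24 (Y = 24*(-1) = -24)
Q(Z) = 1 + Z (Q(Z) = Z + 1 = 1 + Z)
o(Y, Q(-1))*(-166) - 57 = (1 - 1)*(-166) - 57 = 0*(-166) - 57 = 0 - 57 = -57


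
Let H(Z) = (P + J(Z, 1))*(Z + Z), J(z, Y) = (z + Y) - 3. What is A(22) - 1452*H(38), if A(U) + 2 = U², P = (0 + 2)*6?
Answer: -5296414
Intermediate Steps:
J(z, Y) = -3 + Y + z (J(z, Y) = (Y + z) - 3 = -3 + Y + z)
P = 12 (P = 2*6 = 12)
H(Z) = 2*Z*(10 + Z) (H(Z) = (12 + (-3 + 1 + Z))*(Z + Z) = (12 + (-2 + Z))*(2*Z) = (10 + Z)*(2*Z) = 2*Z*(10 + Z))
A(U) = -2 + U²
A(22) - 1452*H(38) = (-2 + 22²) - 2904*38*(10 + 38) = (-2 + 484) - 2904*38*48 = 482 - 1452*3648 = 482 - 5296896 = -5296414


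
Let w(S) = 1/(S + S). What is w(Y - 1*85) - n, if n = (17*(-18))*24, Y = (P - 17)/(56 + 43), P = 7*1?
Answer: 123746301/16850 ≈ 7344.0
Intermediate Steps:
P = 7
Y = -10/99 (Y = (7 - 17)/(56 + 43) = -10/99 ≈ -0.10101)
n = -7344 (n = -306*24 = -7344)
w(S) = 1/(2*S)
w(Y - 1*85) - n = 1/(2*(-10/99 - 1*85)) - 1*(-7344) = 1/(2*(-10/99 - 85)) + 7344 = 1/(2*(-8425/99)) + 7344 = (½)*(-99/8425) + 7344 = -99/16850 + 7344 = 123746301/16850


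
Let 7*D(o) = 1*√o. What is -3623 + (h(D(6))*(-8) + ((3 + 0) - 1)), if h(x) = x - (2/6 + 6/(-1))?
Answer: -10999/3 - 8*√6/7 ≈ -3669.1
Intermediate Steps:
D(o) = √o/7 (D(o) = (1*√o)/7 = √o/7)
h(x) = 17/3 + x (h(x) = x - (2*(⅙) + 6*(-1)) = x - (⅓ - 6) = x - 1*(-17/3) = x + 17/3 = 17/3 + x)
-3623 + (h(D(6))*(-8) + ((3 + 0) - 1)) = -3623 + ((17/3 + √6/7)*(-8) + ((3 + 0) - 1)) = -3623 + ((-136/3 - 8*√6/7) + (3 - 1)) = -3623 + ((-136/3 - 8*√6/7) + 2) = -3623 + (-130/3 - 8*√6/7) = -10999/3 - 8*√6/7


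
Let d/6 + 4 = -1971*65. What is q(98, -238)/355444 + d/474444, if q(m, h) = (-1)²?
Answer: -22769525381/14053189428 ≈ -1.6202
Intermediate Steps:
q(m, h) = 1
d = -768714 (d = -24 + 6*(-1971*65) = -24 + 6*(-128115) = -24 - 768690 = -768714)
q(98, -238)/355444 + d/474444 = 1/355444 - 768714/474444 = 1*(1/355444) - 768714*1/474444 = 1/355444 - 128119/79074 = -22769525381/14053189428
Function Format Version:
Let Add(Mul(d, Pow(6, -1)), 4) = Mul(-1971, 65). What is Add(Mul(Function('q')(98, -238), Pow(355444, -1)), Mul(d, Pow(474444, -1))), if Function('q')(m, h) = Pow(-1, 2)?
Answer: Rational(-22769525381, 14053189428) ≈ -1.6202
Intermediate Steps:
Function('q')(m, h) = 1
d = -768714 (d = Add(-24, Mul(6, Mul(-1971, 65))) = Add(-24, Mul(6, -128115)) = Add(-24, -768690) = -768714)
Add(Mul(Function('q')(98, -238), Pow(355444, -1)), Mul(d, Pow(474444, -1))) = Add(Mul(1, Pow(355444, -1)), Mul(-768714, Pow(474444, -1))) = Add(Mul(1, Rational(1, 355444)), Mul(-768714, Rational(1, 474444))) = Add(Rational(1, 355444), Rational(-128119, 79074)) = Rational(-22769525381, 14053189428)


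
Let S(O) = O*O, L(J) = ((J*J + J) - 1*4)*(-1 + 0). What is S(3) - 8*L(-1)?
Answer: -23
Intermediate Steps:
L(J) = 4 - J - J² (L(J) = ((J² + J) - 4)*(-1) = ((J + J²) - 4)*(-1) = (-4 + J + J²)*(-1) = 4 - J - J²)
S(O) = O²
S(3) - 8*L(-1) = 3² - 8*(4 - 1*(-1) - 1*(-1)²) = 9 - 8*(4 + 1 - 1*1) = 9 - 8*(4 + 1 - 1) = 9 - 8*4 = 9 - 32 = -23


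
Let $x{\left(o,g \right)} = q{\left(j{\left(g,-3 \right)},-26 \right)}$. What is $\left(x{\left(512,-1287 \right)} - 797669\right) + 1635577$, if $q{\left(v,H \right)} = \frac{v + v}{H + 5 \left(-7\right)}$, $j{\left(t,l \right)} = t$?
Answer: $\frac{51114962}{61} \approx 8.3795 \cdot 10^{5}$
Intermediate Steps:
$q{\left(v,H \right)} = \frac{2 v}{-35 + H}$ ($q{\left(v,H \right)} = \frac{2 v}{H - 35} = \frac{2 v}{-35 + H}$)
$x{\left(o,g \right)} = - \frac{2 g}{61}$ ($x{\left(o,g \right)} = \frac{2 g}{-35 - 26} = \frac{2 g}{-61} = 2 g \left(- \frac{1}{61}\right) = - \frac{2 g}{61}$)
$\left(x{\left(512,-1287 \right)} - 797669\right) + 1635577 = \left(\left(- \frac{2}{61}\right) \left(-1287\right) - 797669\right) + 1635577 = \left(\frac{2574}{61} - 797669\right) + 1635577 = - \frac{48655235}{61} + 1635577 = \frac{51114962}{61}$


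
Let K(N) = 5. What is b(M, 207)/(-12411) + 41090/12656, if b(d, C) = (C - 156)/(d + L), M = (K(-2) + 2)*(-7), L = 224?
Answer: 2124851257/654473400 ≈ 3.2467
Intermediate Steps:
M = -49 (M = (5 + 2)*(-7) = 7*(-7) = -49)
b(d, C) = (-156 + C)/(224 + d) (b(d, C) = (C - 156)/(d + 224) = (-156 + C)/(224 + d))
b(M, 207)/(-12411) + 41090/12656 = ((-156 + 207)/(224 - 49))/(-12411) + 41090/12656 = (51/175)*(-1/12411) + 41090*(1/12656) = ((1/175)*51)*(-1/12411) + 2935/904 = (51/175)*(-1/12411) + 2935/904 = -17/723975 + 2935/904 = 2124851257/654473400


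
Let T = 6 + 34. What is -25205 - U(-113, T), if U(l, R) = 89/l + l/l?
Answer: -2848189/113 ≈ -25205.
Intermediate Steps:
T = 40
U(l, R) = 1 + 89/l (U(l, R) = 89/l + 1 = 1 + 89/l)
-25205 - U(-113, T) = -25205 - (89 - 113)/(-113) = -25205 - (-1)*(-24)/113 = -25205 - 1*24/113 = -25205 - 24/113 = -2848189/113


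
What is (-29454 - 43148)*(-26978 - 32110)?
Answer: 4289906976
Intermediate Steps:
(-29454 - 43148)*(-26978 - 32110) = -72602*(-59088) = 4289906976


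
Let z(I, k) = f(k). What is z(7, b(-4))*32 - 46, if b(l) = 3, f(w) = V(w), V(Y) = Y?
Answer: 50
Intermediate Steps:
f(w) = w
z(I, k) = k
z(7, b(-4))*32 - 46 = 3*32 - 46 = 96 - 46 = 50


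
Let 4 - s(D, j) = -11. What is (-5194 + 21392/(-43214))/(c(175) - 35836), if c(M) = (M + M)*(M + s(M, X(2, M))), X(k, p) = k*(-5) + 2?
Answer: -56118727/331278524 ≈ -0.16940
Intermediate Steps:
X(k, p) = 2 - 5*k (X(k, p) = -5*k + 2 = 2 - 5*k)
s(D, j) = 15 (s(D, j) = 4 - 1*(-11) = 4 + 11 = 15)
c(M) = 2*M*(15 + M) (c(M) = (M + M)*(M + 15) = (2*M)*(15 + M) = 2*M*(15 + M))
(-5194 + 21392/(-43214))/(c(175) - 35836) = (-5194 + 21392/(-43214))/(2*175*(15 + 175) - 35836) = (-5194 + 21392*(-1/43214))/(2*175*190 - 35836) = (-5194 - 10696/21607)/(66500 - 35836) = -112237454/21607/30664 = -112237454/21607*1/30664 = -56118727/331278524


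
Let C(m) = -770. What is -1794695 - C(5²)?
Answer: -1793925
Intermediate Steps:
-1794695 - C(5²) = -1794695 - 1*(-770) = -1794695 + 770 = -1793925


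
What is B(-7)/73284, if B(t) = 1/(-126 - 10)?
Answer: -1/9966624 ≈ -1.0033e-7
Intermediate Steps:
B(t) = -1/136 (B(t) = 1/(-136) = -1/136)
B(-7)/73284 = -1/136/73284 = -1/136*1/73284 = -1/9966624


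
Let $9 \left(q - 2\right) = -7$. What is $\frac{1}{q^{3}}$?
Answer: $\frac{729}{1331} \approx 0.54771$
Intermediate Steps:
$q = \frac{11}{9}$ ($q = 2 + \frac{1}{9} \left(-7\right) = 2 - \frac{7}{9} = \frac{11}{9} \approx 1.2222$)
$\frac{1}{q^{3}} = \frac{1}{\left(\frac{11}{9}\right)^{3}} = \frac{1}{\frac{1331}{729}} = \frac{729}{1331}$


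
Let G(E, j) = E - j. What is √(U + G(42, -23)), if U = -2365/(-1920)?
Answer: √152598/48 ≈ 8.1383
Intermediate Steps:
U = 473/384 (U = -2365*(-1/1920) = 473/384 ≈ 1.2318)
√(U + G(42, -23)) = √(473/384 + (42 - 1*(-23))) = √(473/384 + (42 + 23)) = √(473/384 + 65) = √(25433/384) = √152598/48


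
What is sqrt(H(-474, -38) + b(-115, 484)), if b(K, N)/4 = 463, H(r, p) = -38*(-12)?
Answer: 2*sqrt(577) ≈ 48.042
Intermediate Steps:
H(r, p) = 456
b(K, N) = 1852 (b(K, N) = 4*463 = 1852)
sqrt(H(-474, -38) + b(-115, 484)) = sqrt(456 + 1852) = sqrt(2308) = 2*sqrt(577)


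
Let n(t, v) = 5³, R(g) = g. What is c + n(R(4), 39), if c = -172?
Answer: -47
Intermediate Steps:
n(t, v) = 125
c + n(R(4), 39) = -172 + 125 = -47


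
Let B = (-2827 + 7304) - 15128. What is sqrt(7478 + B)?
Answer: I*sqrt(3173) ≈ 56.329*I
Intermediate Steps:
B = -10651 (B = 4477 - 15128 = -10651)
sqrt(7478 + B) = sqrt(7478 - 10651) = sqrt(-3173) = I*sqrt(3173)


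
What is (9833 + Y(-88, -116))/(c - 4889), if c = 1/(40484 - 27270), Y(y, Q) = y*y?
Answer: -11060118/3076345 ≈ -3.5952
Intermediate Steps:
Y(y, Q) = y**2
c = 1/13214 ≈ 7.5677e-5
(9833 + Y(-88, -116))/(c - 4889) = (9833 + (-88)**2)/(1/13214 - 4889) = (9833 + 7744)/(-64603245/13214) = 17577*(-13214/64603245) = -11060118/3076345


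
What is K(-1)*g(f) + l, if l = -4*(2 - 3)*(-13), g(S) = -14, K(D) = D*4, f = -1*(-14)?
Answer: 4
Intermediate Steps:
f = 14
K(D) = 4*D
l = -52 (l = -4*(-1)*(-13) = 4*(-13) = -52)
K(-1)*g(f) + l = (4*(-1))*(-14) - 52 = -4*(-14) - 52 = 56 - 52 = 4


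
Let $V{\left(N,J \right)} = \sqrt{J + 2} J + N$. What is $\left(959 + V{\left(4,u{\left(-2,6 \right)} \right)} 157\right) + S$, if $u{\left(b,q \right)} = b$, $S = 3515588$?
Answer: $3517175$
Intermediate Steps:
$V{\left(N,J \right)} = N + J \sqrt{2 + J}$ ($V{\left(N,J \right)} = \sqrt{2 + J} J + N = J \sqrt{2 + J} + N = N + J \sqrt{2 + J}$)
$\left(959 + V{\left(4,u{\left(-2,6 \right)} \right)} 157\right) + S = \left(959 + \left(4 - 2 \sqrt{2 - 2}\right) 157\right) + 3515588 = \left(959 + \left(4 - 2 \sqrt{0}\right) 157\right) + 3515588 = \left(959 + \left(4 - 0\right) 157\right) + 3515588 = \left(959 + \left(4 + 0\right) 157\right) + 3515588 = \left(959 + 4 \cdot 157\right) + 3515588 = \left(959 + 628\right) + 3515588 = 1587 + 3515588 = 3517175$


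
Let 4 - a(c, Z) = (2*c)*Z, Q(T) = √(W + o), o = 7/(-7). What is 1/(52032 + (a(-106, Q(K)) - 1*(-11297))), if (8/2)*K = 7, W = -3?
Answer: 63333/4011248665 - 424*I/4011248665 ≈ 1.5789e-5 - 1.057e-7*I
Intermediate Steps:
K = 7/4 (K = (¼)*7 = 7/4 ≈ 1.7500)
o = -1 (o = 7*(-⅐) = -1)
Q(T) = 2*I (Q(T) = √(-3 - 1) = √(-4) = 2*I)
a(c, Z) = 4 - 2*Z*c (a(c, Z) = 4 - 2*c*Z = 4 - 2*Z*c)
1/(52032 + (a(-106, Q(K)) - 1*(-11297))) = 1/(52032 + ((4 - 2*2*I*(-106)) - 1*(-11297))) = 1/(52032 + ((4 + 424*I) + 11297)) = 1/(52032 + (11301 + 424*I)) = 1/(63333 + 424*I) = (63333 - 424*I)/4011248665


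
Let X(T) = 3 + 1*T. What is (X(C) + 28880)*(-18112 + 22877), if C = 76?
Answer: 137989635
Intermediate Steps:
X(T) = 3 + T
(X(C) + 28880)*(-18112 + 22877) = ((3 + 76) + 28880)*(-18112 + 22877) = (79 + 28880)*4765 = 28959*4765 = 137989635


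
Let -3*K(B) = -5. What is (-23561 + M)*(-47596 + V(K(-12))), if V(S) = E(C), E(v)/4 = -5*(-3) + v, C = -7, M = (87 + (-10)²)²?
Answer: -542610112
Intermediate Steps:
K(B) = 5/3 (K(B) = -⅓*(-5) = 5/3)
M = 34969 (M = (87 + 100)² = 187² = 34969)
E(v) = 60 + 4*v (E(v) = 4*(-5*(-3) + v) = 4*(15 + v) = 60 + 4*v)
V(S) = 32 (V(S) = 60 + 4*(-7) = 60 - 28 = 32)
(-23561 + M)*(-47596 + V(K(-12))) = (-23561 + 34969)*(-47596 + 32) = 11408*(-47564) = -542610112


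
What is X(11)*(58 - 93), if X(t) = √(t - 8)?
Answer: -35*√3 ≈ -60.622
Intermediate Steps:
X(t) = √(-8 + t)
X(11)*(58 - 93) = √(-8 + 11)*(58 - 93) = √3*(-35) = -35*√3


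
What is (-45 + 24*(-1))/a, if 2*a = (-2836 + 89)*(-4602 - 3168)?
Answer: -23/3557365 ≈ -6.4655e-6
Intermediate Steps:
a = 10672095 (a = ((-2836 + 89)*(-4602 - 3168))/2 = (-2747*(-7770))/2 = (1/2)*21344190 = 10672095)
(-45 + 24*(-1))/a = (-45 + 24*(-1))/10672095 = (-45 - 24)*(1/10672095) = -69*1/10672095 = -23/3557365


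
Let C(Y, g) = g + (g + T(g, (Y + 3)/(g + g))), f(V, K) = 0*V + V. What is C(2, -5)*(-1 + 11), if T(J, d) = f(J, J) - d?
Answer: -145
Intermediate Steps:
f(V, K) = V (f(V, K) = 0 + V = V)
T(J, d) = J - d
C(Y, g) = 3*g - (3 + Y)/(2*g) (C(Y, g) = g + (g + (g - (Y + 3)/(g + g))) = g + (g + (g - (3 + Y)/(2*g))) = g + (2*g - (3 + Y)/(2*g)) = 3*g - (3 + Y)/(2*g))
C(2, -5)*(-1 + 11) = ((1/2)*(-3 - 1*2 + 6*(-5)**2)/(-5))*(-1 + 11) = ((1/2)*(-1/5)*(-3 - 2 + 6*25))*10 = ((1/2)*(-1/5)*(-3 - 2 + 150))*10 = ((1/2)*(-1/5)*145)*10 = -29/2*10 = -145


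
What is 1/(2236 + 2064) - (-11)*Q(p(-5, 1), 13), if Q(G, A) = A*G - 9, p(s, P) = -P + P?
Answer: -425699/4300 ≈ -99.000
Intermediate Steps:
p(s, P) = 0
Q(G, A) = -9 + A*G
1/(2236 + 2064) - (-11)*Q(p(-5, 1), 13) = 1/(2236 + 2064) - (-11)*(-9 + 13*0) = 1/4300 - (-11)*(-9 + 0) = 1/4300 - (-11)*(-9) = 1/4300 - 1*99 = 1/4300 - 99 = -425699/4300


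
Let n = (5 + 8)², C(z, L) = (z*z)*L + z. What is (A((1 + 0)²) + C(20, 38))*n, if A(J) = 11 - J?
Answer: 2573870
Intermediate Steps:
C(z, L) = z + L*z² (C(z, L) = z²*L + z = L*z² + z = z + L*z²)
n = 169 (n = 13² = 169)
(A((1 + 0)²) + C(20, 38))*n = ((11 - (1 + 0)²) + 20*(1 + 38*20))*169 = ((11 - 1*1²) + 20*(1 + 760))*169 = ((11 - 1*1) + 20*761)*169 = ((11 - 1) + 15220)*169 = (10 + 15220)*169 = 15230*169 = 2573870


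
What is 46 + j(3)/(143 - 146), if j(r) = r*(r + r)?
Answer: 40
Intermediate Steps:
j(r) = 2*r² (j(r) = r*(2*r) = 2*r²)
46 + j(3)/(143 - 146) = 46 + (2*3²)/(143 - 146) = 46 + (2*9)/(-3) = 46 + 18*(-⅓) = 46 - 6 = 40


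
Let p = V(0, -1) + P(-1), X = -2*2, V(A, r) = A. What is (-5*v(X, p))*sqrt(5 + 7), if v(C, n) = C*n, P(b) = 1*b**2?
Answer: 40*sqrt(3) ≈ 69.282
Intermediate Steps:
P(b) = b**2
X = -4
p = 1 (p = 0 + (-1)**2 = 0 + 1 = 1)
(-5*v(X, p))*sqrt(5 + 7) = (-(-20))*sqrt(5 + 7) = (-5*(-4))*sqrt(12) = 20*(2*sqrt(3)) = 40*sqrt(3)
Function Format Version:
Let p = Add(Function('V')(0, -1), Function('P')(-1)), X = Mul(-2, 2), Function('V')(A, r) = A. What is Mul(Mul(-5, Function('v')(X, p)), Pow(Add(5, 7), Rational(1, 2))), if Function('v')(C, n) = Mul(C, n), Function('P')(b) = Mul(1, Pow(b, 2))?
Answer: Mul(40, Pow(3, Rational(1, 2))) ≈ 69.282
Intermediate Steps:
Function('P')(b) = Pow(b, 2)
X = -4
p = 1 (p = Add(0, Pow(-1, 2)) = Add(0, 1) = 1)
Mul(Mul(-5, Function('v')(X, p)), Pow(Add(5, 7), Rational(1, 2))) = Mul(Mul(-5, Mul(-4, 1)), Pow(Add(5, 7), Rational(1, 2))) = Mul(Mul(-5, -4), Pow(12, Rational(1, 2))) = Mul(20, Mul(2, Pow(3, Rational(1, 2)))) = Mul(40, Pow(3, Rational(1, 2)))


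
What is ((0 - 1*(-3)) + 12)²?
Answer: 225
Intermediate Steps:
((0 - 1*(-3)) + 12)² = ((0 + 3) + 12)² = (3 + 12)² = 15² = 225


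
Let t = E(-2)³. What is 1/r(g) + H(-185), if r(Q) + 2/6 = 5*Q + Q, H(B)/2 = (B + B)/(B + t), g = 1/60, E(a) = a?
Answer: -610/1351 ≈ -0.45152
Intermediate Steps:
g = 1/60 ≈ 0.016667
t = -8 (t = (-2)³ = -8)
H(B) = 4*B/(-8 + B) (H(B) = 2*((B + B)/(B - 8)) = 2*((2*B)/(-8 + B)) = 2*(2*B/(-8 + B)) = 4*B/(-8 + B))
r(Q) = -⅓ + 6*Q (r(Q) = -⅓ + (5*Q + Q) = -⅓ + 6*Q)
1/r(g) + H(-185) = 1/(-⅓ + 6*(1/60)) + 4*(-185)/(-8 - 185) = 1/(-⅓ + ⅒) + 4*(-185)/(-193) = 1/(-7/30) + 4*(-185)*(-1/193) = -30/7 + 740/193 = -610/1351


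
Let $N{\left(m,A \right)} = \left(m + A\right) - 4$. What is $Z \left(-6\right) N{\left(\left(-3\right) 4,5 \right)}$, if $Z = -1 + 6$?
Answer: $330$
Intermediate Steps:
$N{\left(m,A \right)} = -4 + A + m$ ($N{\left(m,A \right)} = \left(A + m\right) - 4 = -4 + A + m$)
$Z = 5$
$Z \left(-6\right) N{\left(\left(-3\right) 4,5 \right)} = 5 \left(-6\right) \left(-4 + 5 - 12\right) = - 30 \left(-4 + 5 - 12\right) = \left(-30\right) \left(-11\right) = 330$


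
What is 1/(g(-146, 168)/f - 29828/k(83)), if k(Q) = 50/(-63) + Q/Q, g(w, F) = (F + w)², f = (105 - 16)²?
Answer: -102973/14884851752 ≈ -6.9180e-6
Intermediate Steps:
f = 7921 (f = 89² = 7921)
k(Q) = 13/63 (k(Q) = 50*(-1/63) + 1 = -50/63 + 1 = 13/63)
1/(g(-146, 168)/f - 29828/k(83)) = 1/((168 - 146)²/7921 - 29828/13/63) = 1/(22²*(1/7921) - 29828*63/13) = 1/(484*(1/7921) - 1879164/13) = 1/(484/7921 - 1879164/13) = 1/(-14884851752/102973) = -102973/14884851752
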